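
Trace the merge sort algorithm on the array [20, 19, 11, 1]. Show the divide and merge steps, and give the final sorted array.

Merge sort trace:

Split: [20, 19, 11, 1] -> [20, 19] and [11, 1]
  Split: [20, 19] -> [20] and [19]
  Merge: [20] + [19] -> [19, 20]
  Split: [11, 1] -> [11] and [1]
  Merge: [11] + [1] -> [1, 11]
Merge: [19, 20] + [1, 11] -> [1, 11, 19, 20]

Final sorted array: [1, 11, 19, 20]

The merge sort proceeds by recursively splitting the array and merging sorted halves.
After all merges, the sorted array is [1, 11, 19, 20].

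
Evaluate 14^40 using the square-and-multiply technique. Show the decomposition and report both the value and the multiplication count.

Computing 14^40 by squaring (build up from 14^1; each line after the first costs one multiplication):

14^1 = 14
14^2 = (14^1)^2 = 14^2 = 196
14^4 = (14^2)^2 = 196^2 = 38416
14^5 = 14 * 14^4 = 14 * 38416 = 537824
14^10 = (14^5)^2 = 537824^2 = 289254654976
14^20 = (14^10)^2 = 289254654976^2 = 83668255425284801560576
14^40 = (14^20)^2 = 83668255425284801560576^2 = 7000376965910699630056503868178506524997451776

Result: 7000376965910699630056503868178506524997451776
Multiplications needed: 6 (6 lines after 14^1)

14^40 = 7000376965910699630056503868178506524997451776. Using exponentiation by squaring, this requires 6 multiplications. The key idea: if the exponent is even, square the half-power; if odd, multiply by the base once.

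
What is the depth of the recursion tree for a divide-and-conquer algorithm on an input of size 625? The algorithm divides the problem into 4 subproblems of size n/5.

For divide and conquer with division factor 5:

Problem sizes at each level:
Level 0: 625
Level 1: 125
Level 2: 25
Level 3: 5
Level 4: 1

The root is level 0 and the size-1 base case is level 4 (the tree spans levels 0 through 4, i.e. 5 levels counting the root), so the depth is the number of divisions: log_5(625) = 4

The recursion tree depth is log_5(625) = 4. At each level, the problem size is divided by 5, so it takes 4 divisions to reduce to a base case of size 1. The algorithm makes 4 recursive calls at each level.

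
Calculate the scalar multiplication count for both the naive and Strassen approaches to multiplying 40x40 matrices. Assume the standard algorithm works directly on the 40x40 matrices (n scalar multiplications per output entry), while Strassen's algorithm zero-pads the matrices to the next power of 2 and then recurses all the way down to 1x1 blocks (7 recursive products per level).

Matrix multiplication for 40x40 matrices:

Strassen's algorithm requires power-of-2 dimensions. Pad 40x40 to 64x64 (next power of 2).

Standard algorithm: 40^3 = 64000 multiplications
Strassen's algorithm: 7^(log2(64)) = 7^6 = 117649 multiplications
Difference: 64000 - 117649 = -53649 (Strassen uses MORE here due to padding overhead — for small or just-over-power-of-2 n, padding can outweigh the per-level savings)

Standard: 64000 multiplications (40^3). Strassen: 117649 multiplications (7^6, after padding to 64x64). Strassen reduces 8 recursive multiplications to 7 at each level.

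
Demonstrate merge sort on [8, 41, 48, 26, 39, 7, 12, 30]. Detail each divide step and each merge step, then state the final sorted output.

Merge sort trace:

Split: [8, 41, 48, 26, 39, 7, 12, 30] -> [8, 41, 48, 26] and [39, 7, 12, 30]
  Split: [8, 41, 48, 26] -> [8, 41] and [48, 26]
    Split: [8, 41] -> [8] and [41]
    Merge: [8] + [41] -> [8, 41]
    Split: [48, 26] -> [48] and [26]
    Merge: [48] + [26] -> [26, 48]
  Merge: [8, 41] + [26, 48] -> [8, 26, 41, 48]
  Split: [39, 7, 12, 30] -> [39, 7] and [12, 30]
    Split: [39, 7] -> [39] and [7]
    Merge: [39] + [7] -> [7, 39]
    Split: [12, 30] -> [12] and [30]
    Merge: [12] + [30] -> [12, 30]
  Merge: [7, 39] + [12, 30] -> [7, 12, 30, 39]
Merge: [8, 26, 41, 48] + [7, 12, 30, 39] -> [7, 8, 12, 26, 30, 39, 41, 48]

Final sorted array: [7, 8, 12, 26, 30, 39, 41, 48]

The merge sort proceeds by recursively splitting the array and merging sorted halves.
After all merges, the sorted array is [7, 8, 12, 26, 30, 39, 41, 48].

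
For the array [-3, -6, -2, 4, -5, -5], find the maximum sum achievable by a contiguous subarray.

Using Kadane's algorithm on [-3, -6, -2, 4, -5, -5]:

Scanning through the array:
Position 1 (value -6): max_ending_here = -6, max_so_far = -3
Position 2 (value -2): max_ending_here = -2, max_so_far = -2
Position 3 (value 4): max_ending_here = 4, max_so_far = 4
Position 4 (value -5): max_ending_here = -1, max_so_far = 4
Position 5 (value -5): max_ending_here = -5, max_so_far = 4

Maximum subarray: [4]
Maximum sum: 4

The maximum subarray is [4] with sum 4. This subarray runs from index 3 to index 3.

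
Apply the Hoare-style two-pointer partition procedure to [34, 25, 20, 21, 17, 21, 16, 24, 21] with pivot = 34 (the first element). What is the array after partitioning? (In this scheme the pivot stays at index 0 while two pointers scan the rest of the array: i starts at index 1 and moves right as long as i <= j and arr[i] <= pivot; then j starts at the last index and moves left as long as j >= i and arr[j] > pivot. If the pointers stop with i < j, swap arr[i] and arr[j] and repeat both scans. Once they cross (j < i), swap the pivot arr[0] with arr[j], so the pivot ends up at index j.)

Hoare-style two-pointer partition with pivot = 34:

Initial array: [34, 25, 20, 21, 17, 21, 16, 24, 21]

Pointers start at i = 1, j = 8.
i ends at 9, j ends at 8: the pointers have crossed (j < i), so scanning stops.

Swap pivot arr[0] with arr[8] to place pivot at position 8: [21, 25, 20, 21, 17, 21, 16, 24, 34]
Pivot position: 8

After partitioning with pivot 34, the array becomes [21, 25, 20, 21, 17, 21, 16, 24, 34]. The pivot is placed at index 8. All elements to the left of the pivot are <= 34, and all elements to the right are > 34.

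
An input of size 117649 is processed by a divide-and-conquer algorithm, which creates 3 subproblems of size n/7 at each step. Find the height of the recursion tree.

For divide and conquer with division factor 7:

Problem sizes at each level:
Level 0: 117649
Level 1: 16807
Level 2: 2401
Level 3: 343
Level 4: 49
Level 5: 7
Level 6: 1

The root is level 0 and the size-1 base case is level 6 (the tree spans levels 0 through 6, i.e. 7 levels counting the root), so the depth is the number of divisions: log_7(117649) = 6

The recursion tree depth is log_7(117649) = 6. At each level, the problem size is divided by 7, so it takes 6 divisions to reduce to a base case of size 1. The algorithm makes 3 recursive calls at each level.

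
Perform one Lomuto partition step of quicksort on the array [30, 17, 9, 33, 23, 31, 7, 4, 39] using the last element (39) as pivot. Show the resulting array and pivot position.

Lomuto partition with pivot = 39:

Initial array: [30, 17, 9, 33, 23, 31, 7, 4, 39]

arr[0]=30 <= 39: swap with position 0, array becomes [30, 17, 9, 33, 23, 31, 7, 4, 39]
arr[1]=17 <= 39: swap with position 1, array becomes [30, 17, 9, 33, 23, 31, 7, 4, 39]
arr[2]=9 <= 39: swap with position 2, array becomes [30, 17, 9, 33, 23, 31, 7, 4, 39]
arr[3]=33 <= 39: swap with position 3, array becomes [30, 17, 9, 33, 23, 31, 7, 4, 39]
arr[4]=23 <= 39: swap with position 4, array becomes [30, 17, 9, 33, 23, 31, 7, 4, 39]
arr[5]=31 <= 39: swap with position 5, array becomes [30, 17, 9, 33, 23, 31, 7, 4, 39]
arr[6]=7 <= 39: swap with position 6, array becomes [30, 17, 9, 33, 23, 31, 7, 4, 39]
arr[7]=4 <= 39: swap with position 7, array becomes [30, 17, 9, 33, 23, 31, 7, 4, 39]

Place pivot at position 8: [30, 17, 9, 33, 23, 31, 7, 4, 39]
Pivot position: 8

After partitioning with pivot 39, the array becomes [30, 17, 9, 33, 23, 31, 7, 4, 39]. The pivot is placed at index 8. All elements to the left of the pivot are <= 39, and all elements to the right are > 39.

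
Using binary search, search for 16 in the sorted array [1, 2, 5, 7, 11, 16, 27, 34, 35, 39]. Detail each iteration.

Binary search for 16 in [1, 2, 5, 7, 11, 16, 27, 34, 35, 39]:

lo=0, hi=9, mid=4, arr[mid]=11 -> 11 < 16, search right half
lo=5, hi=9, mid=7, arr[mid]=34 -> 34 > 16, search left half
lo=5, hi=6, mid=5, arr[mid]=16 -> Found target at index 5!

Binary search finds 16 at index 5 after 3 comparisons. The search repeatedly halves the search space by comparing with the middle element.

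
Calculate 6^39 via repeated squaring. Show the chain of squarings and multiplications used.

Computing 6^39 by squaring (build up from 6^1; each line after the first costs one multiplication):

6^1 = 6
6^2 = (6^1)^2 = 6^2 = 36
6^4 = (6^2)^2 = 36^2 = 1296
6^8 = (6^4)^2 = 1296^2 = 1679616
6^9 = 6 * 6^8 = 6 * 1679616 = 10077696
6^18 = (6^9)^2 = 10077696^2 = 101559956668416
6^19 = 6 * 6^18 = 6 * 101559956668416 = 609359740010496
6^38 = (6^19)^2 = 609359740010496^2 = 371319292745659279662190166016
6^39 = 6 * 6^38 = 6 * 371319292745659279662190166016 = 2227915756473955677973140996096

Result: 2227915756473955677973140996096
Multiplications needed: 8 (8 lines after 6^1)

6^39 = 2227915756473955677973140996096. Using exponentiation by squaring, this requires 8 multiplications. The key idea: if the exponent is even, square the half-power; if odd, multiply by the base once.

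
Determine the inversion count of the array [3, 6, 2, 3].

Finding inversions in [3, 6, 2, 3]:

(0, 2): arr[0]=3 > arr[2]=2
(1, 2): arr[1]=6 > arr[2]=2
(1, 3): arr[1]=6 > arr[3]=3

Total inversions: 3

The array has 3 inversion(s): (0,2), (1,2), (1,3). Each pair (i,j) satisfies i < j and arr[i] > arr[j].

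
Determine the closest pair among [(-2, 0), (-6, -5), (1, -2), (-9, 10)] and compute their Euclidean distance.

Computing all pairwise distances among 4 points:

d((-2, 0), (-6, -5)) = 6.4031
d((-2, 0), (1, -2)) = 3.6056 <-- minimum
d((-2, 0), (-9, 10)) = 12.2066
d((-6, -5), (1, -2)) = 7.6158
d((-6, -5), (-9, 10)) = 15.2971
d((1, -2), (-9, 10)) = 15.6205

Closest pair: (-2, 0) and (1, -2) with distance 3.6056

The closest pair is (-2, 0) and (1, -2) with Euclidean distance 3.6056. For 4 points, brute-force pairwise comparison is shown above. For large n, the divide-and-conquer algorithm (sort by x, recurse on halves, check the dividing strip) achieves O(n log n).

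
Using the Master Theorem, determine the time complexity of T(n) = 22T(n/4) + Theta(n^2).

Master Theorem for T(n) = 22T(n/4) + O(n^2):

a = 22, b = 4, c = 2
log_b(a) = log_4(22) = 2.2297

Case 1: c = 2 < log_4(22) = 2.2297
T(n) = O(n^(log_4 22))

For T(n) = 22T(n/4) + O(n^2): log_4(22) = 2.2297. This is Case 1 of the Master Theorem (c < log_b(a), work dominated by leaves), giving O(n^(log_4 22)).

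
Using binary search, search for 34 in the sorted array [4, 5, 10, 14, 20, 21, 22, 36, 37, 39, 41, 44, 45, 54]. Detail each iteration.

Binary search for 34 in [4, 5, 10, 14, 20, 21, 22, 36, 37, 39, 41, 44, 45, 54]:

lo=0, hi=13, mid=6, arr[mid]=22 -> 22 < 34, search right half
lo=7, hi=13, mid=10, arr[mid]=41 -> 41 > 34, search left half
lo=7, hi=9, mid=8, arr[mid]=37 -> 37 > 34, search left half
lo=7, hi=7, mid=7, arr[mid]=36 -> 36 > 34, search left half
lo=7 > hi=6, target 34 not found

Binary search determines that 34 is not in the array after 4 comparisons. The search space was exhausted without finding the target.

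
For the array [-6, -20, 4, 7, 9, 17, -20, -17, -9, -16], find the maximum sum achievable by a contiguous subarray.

Using Kadane's algorithm on [-6, -20, 4, 7, 9, 17, -20, -17, -9, -16]:

Scanning through the array:
Position 1 (value -20): max_ending_here = -20, max_so_far = -6
Position 2 (value 4): max_ending_here = 4, max_so_far = 4
Position 3 (value 7): max_ending_here = 11, max_so_far = 11
Position 4 (value 9): max_ending_here = 20, max_so_far = 20
Position 5 (value 17): max_ending_here = 37, max_so_far = 37
Position 6 (value -20): max_ending_here = 17, max_so_far = 37
Position 7 (value -17): max_ending_here = 0, max_so_far = 37
Position 8 (value -9): max_ending_here = -9, max_so_far = 37
Position 9 (value -16): max_ending_here = -16, max_so_far = 37

Maximum subarray: [4, 7, 9, 17]
Maximum sum: 37

The maximum subarray is [4, 7, 9, 17] with sum 37. This subarray runs from index 2 to index 5.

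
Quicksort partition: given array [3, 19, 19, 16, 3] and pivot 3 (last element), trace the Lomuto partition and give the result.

Lomuto partition with pivot = 3:

Initial array: [3, 19, 19, 16, 3]

arr[0]=3 <= 3: swap with position 0, array becomes [3, 19, 19, 16, 3]
arr[1]=19 > 3: no swap
arr[2]=19 > 3: no swap
arr[3]=16 > 3: no swap

Place pivot at position 1: [3, 3, 19, 16, 19]
Pivot position: 1

After partitioning with pivot 3, the array becomes [3, 3, 19, 16, 19]. The pivot is placed at index 1. All elements to the left of the pivot are <= 3, and all elements to the right are > 3.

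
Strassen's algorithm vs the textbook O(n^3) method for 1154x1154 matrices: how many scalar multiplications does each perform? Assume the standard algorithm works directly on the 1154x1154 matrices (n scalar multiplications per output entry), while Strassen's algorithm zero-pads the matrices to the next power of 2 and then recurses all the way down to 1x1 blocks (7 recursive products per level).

Matrix multiplication for 1154x1154 matrices:

Strassen's algorithm requires power-of-2 dimensions. Pad 1154x1154 to 2048x2048 (next power of 2).

Standard algorithm: 1154^3 = 1536800264 multiplications
Strassen's algorithm: 7^(log2(2048)) = 7^11 = 1977326743 multiplications
Difference: 1536800264 - 1977326743 = -440526479 (Strassen uses MORE here due to padding overhead — for small or just-over-power-of-2 n, padding can outweigh the per-level savings)

Standard: 1536800264 multiplications (1154^3). Strassen: 1977326743 multiplications (7^11, after padding to 2048x2048). Strassen reduces 8 recursive multiplications to 7 at each level.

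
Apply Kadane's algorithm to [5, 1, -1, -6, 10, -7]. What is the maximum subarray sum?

Using Kadane's algorithm on [5, 1, -1, -6, 10, -7]:

Scanning through the array:
Position 1 (value 1): max_ending_here = 6, max_so_far = 6
Position 2 (value -1): max_ending_here = 5, max_so_far = 6
Position 3 (value -6): max_ending_here = -1, max_so_far = 6
Position 4 (value 10): max_ending_here = 10, max_so_far = 10
Position 5 (value -7): max_ending_here = 3, max_so_far = 10

Maximum subarray: [10]
Maximum sum: 10

The maximum subarray is [10] with sum 10. This subarray runs from index 4 to index 4.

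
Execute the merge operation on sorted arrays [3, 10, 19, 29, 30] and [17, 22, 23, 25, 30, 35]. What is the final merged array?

Merging process:

Compare 3 vs 17: take 3 from left. Merged: [3]
Compare 10 vs 17: take 10 from left. Merged: [3, 10]
Compare 19 vs 17: take 17 from right. Merged: [3, 10, 17]
Compare 19 vs 22: take 19 from left. Merged: [3, 10, 17, 19]
Compare 29 vs 22: take 22 from right. Merged: [3, 10, 17, 19, 22]
Compare 29 vs 23: take 23 from right. Merged: [3, 10, 17, 19, 22, 23]
Compare 29 vs 25: take 25 from right. Merged: [3, 10, 17, 19, 22, 23, 25]
Compare 29 vs 30: take 29 from left. Merged: [3, 10, 17, 19, 22, 23, 25, 29]
Compare 30 vs 30: take 30 from left. Merged: [3, 10, 17, 19, 22, 23, 25, 29, 30]
Append remaining from right: [30, 35]. Merged: [3, 10, 17, 19, 22, 23, 25, 29, 30, 30, 35]

Final merged array: [3, 10, 17, 19, 22, 23, 25, 29, 30, 30, 35]
Total comparisons: 9

The merged array is [3, 10, 17, 19, 22, 23, 25, 29, 30, 30, 35], requiring 9 comparisons. The merge step runs in O(n) time where n is the total number of elements.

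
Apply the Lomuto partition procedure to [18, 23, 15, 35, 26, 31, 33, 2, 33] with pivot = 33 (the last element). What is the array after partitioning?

Lomuto partition with pivot = 33:

Initial array: [18, 23, 15, 35, 26, 31, 33, 2, 33]

arr[0]=18 <= 33: swap with position 0, array becomes [18, 23, 15, 35, 26, 31, 33, 2, 33]
arr[1]=23 <= 33: swap with position 1, array becomes [18, 23, 15, 35, 26, 31, 33, 2, 33]
arr[2]=15 <= 33: swap with position 2, array becomes [18, 23, 15, 35, 26, 31, 33, 2, 33]
arr[3]=35 > 33: no swap
arr[4]=26 <= 33: swap with position 3, array becomes [18, 23, 15, 26, 35, 31, 33, 2, 33]
arr[5]=31 <= 33: swap with position 4, array becomes [18, 23, 15, 26, 31, 35, 33, 2, 33]
arr[6]=33 <= 33: swap with position 5, array becomes [18, 23, 15, 26, 31, 33, 35, 2, 33]
arr[7]=2 <= 33: swap with position 6, array becomes [18, 23, 15, 26, 31, 33, 2, 35, 33]

Place pivot at position 7: [18, 23, 15, 26, 31, 33, 2, 33, 35]
Pivot position: 7

After partitioning with pivot 33, the array becomes [18, 23, 15, 26, 31, 33, 2, 33, 35]. The pivot is placed at index 7. All elements to the left of the pivot are <= 33, and all elements to the right are > 33.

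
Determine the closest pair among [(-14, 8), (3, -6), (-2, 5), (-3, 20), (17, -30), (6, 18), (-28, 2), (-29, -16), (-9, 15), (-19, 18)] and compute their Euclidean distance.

Computing all pairwise distances among 10 points:

d((-14, 8), (3, -6)) = 22.0227
d((-14, 8), (-2, 5)) = 12.3693
d((-14, 8), (-3, 20)) = 16.2788
d((-14, 8), (17, -30)) = 49.0408
d((-14, 8), (6, 18)) = 22.3607
d((-14, 8), (-28, 2)) = 15.2315
d((-14, 8), (-29, -16)) = 28.3019
d((-14, 8), (-9, 15)) = 8.6023
d((-14, 8), (-19, 18)) = 11.1803
d((3, -6), (-2, 5)) = 12.083
d((3, -6), (-3, 20)) = 26.6833
d((3, -6), (17, -30)) = 27.7849
d((3, -6), (6, 18)) = 24.1868
d((3, -6), (-28, 2)) = 32.0156
d((3, -6), (-29, -16)) = 33.5261
d((3, -6), (-9, 15)) = 24.1868
d((3, -6), (-19, 18)) = 32.5576
d((-2, 5), (-3, 20)) = 15.0333
d((-2, 5), (17, -30)) = 39.8246
d((-2, 5), (6, 18)) = 15.2643
d((-2, 5), (-28, 2)) = 26.1725
d((-2, 5), (-29, -16)) = 34.2053
d((-2, 5), (-9, 15)) = 12.2066
d((-2, 5), (-19, 18)) = 21.4009
d((-3, 20), (17, -30)) = 53.8516
d((-3, 20), (6, 18)) = 9.2195
d((-3, 20), (-28, 2)) = 30.8058
d((-3, 20), (-29, -16)) = 44.4072
d((-3, 20), (-9, 15)) = 7.8102 <-- minimum
d((-3, 20), (-19, 18)) = 16.1245
d((17, -30), (6, 18)) = 49.2443
d((17, -30), (-28, 2)) = 55.2178
d((17, -30), (-29, -16)) = 48.0833
d((17, -30), (-9, 15)) = 51.9711
d((17, -30), (-19, 18)) = 60.0
d((6, 18), (-28, 2)) = 37.5766
d((6, 18), (-29, -16)) = 48.7955
d((6, 18), (-9, 15)) = 15.2971
d((6, 18), (-19, 18)) = 25.0
d((-28, 2), (-29, -16)) = 18.0278
d((-28, 2), (-9, 15)) = 23.0217
d((-28, 2), (-19, 18)) = 18.3576
d((-29, -16), (-9, 15)) = 36.8917
d((-29, -16), (-19, 18)) = 35.4401
d((-9, 15), (-19, 18)) = 10.4403

Closest pair: (-3, 20) and (-9, 15) with distance 7.8102

The closest pair is (-3, 20) and (-9, 15) with Euclidean distance 7.8102. For 10 points, brute-force pairwise comparison is shown above. For large n, the divide-and-conquer algorithm (sort by x, recurse on halves, check the dividing strip) achieves O(n log n).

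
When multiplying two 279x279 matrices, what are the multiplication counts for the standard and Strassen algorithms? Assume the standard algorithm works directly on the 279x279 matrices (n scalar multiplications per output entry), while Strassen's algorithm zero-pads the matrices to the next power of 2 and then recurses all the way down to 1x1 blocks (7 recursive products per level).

Matrix multiplication for 279x279 matrices:

Strassen's algorithm requires power-of-2 dimensions. Pad 279x279 to 512x512 (next power of 2).

Standard algorithm: 279^3 = 21717639 multiplications
Strassen's algorithm: 7^(log2(512)) = 7^9 = 40353607 multiplications
Difference: 21717639 - 40353607 = -18635968 (Strassen uses MORE here due to padding overhead — for small or just-over-power-of-2 n, padding can outweigh the per-level savings)

Standard: 21717639 multiplications (279^3). Strassen: 40353607 multiplications (7^9, after padding to 512x512). Strassen reduces 8 recursive multiplications to 7 at each level.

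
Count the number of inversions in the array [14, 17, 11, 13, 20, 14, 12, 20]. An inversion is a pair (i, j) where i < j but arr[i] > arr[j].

Finding inversions in [14, 17, 11, 13, 20, 14, 12, 20]:

(0, 2): arr[0]=14 > arr[2]=11
(0, 3): arr[0]=14 > arr[3]=13
(0, 6): arr[0]=14 > arr[6]=12
(1, 2): arr[1]=17 > arr[2]=11
(1, 3): arr[1]=17 > arr[3]=13
(1, 5): arr[1]=17 > arr[5]=14
(1, 6): arr[1]=17 > arr[6]=12
(3, 6): arr[3]=13 > arr[6]=12
(4, 5): arr[4]=20 > arr[5]=14
(4, 6): arr[4]=20 > arr[6]=12
(5, 6): arr[5]=14 > arr[6]=12

Total inversions: 11

The array has 11 inversion(s): (0,2), (0,3), (0,6), (1,2), (1,3), (1,5), (1,6), (3,6), (4,5), (4,6), (5,6). Each pair (i,j) satisfies i < j and arr[i] > arr[j].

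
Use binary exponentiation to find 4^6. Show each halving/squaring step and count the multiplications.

Computing 4^6 by squaring (build up from 4^1; each line after the first costs one multiplication):

4^1 = 4
4^2 = (4^1)^2 = 4^2 = 16
4^3 = 4 * 4^2 = 4 * 16 = 64
4^6 = (4^3)^2 = 64^2 = 4096

Result: 4096
Multiplications needed: 3 (3 lines after 4^1)

4^6 = 4096. Using exponentiation by squaring, this requires 3 multiplications. The key idea: if the exponent is even, square the half-power; if odd, multiply by the base once.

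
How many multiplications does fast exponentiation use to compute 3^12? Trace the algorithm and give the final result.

Computing 3^12 by squaring (build up from 3^1; each line after the first costs one multiplication):

3^1 = 3
3^2 = (3^1)^2 = 3^2 = 9
3^3 = 3 * 3^2 = 3 * 9 = 27
3^6 = (3^3)^2 = 27^2 = 729
3^12 = (3^6)^2 = 729^2 = 531441

Result: 531441
Multiplications needed: 4 (4 lines after 3^1)

3^12 = 531441. Using exponentiation by squaring, this requires 4 multiplications. The key idea: if the exponent is even, square the half-power; if odd, multiply by the base once.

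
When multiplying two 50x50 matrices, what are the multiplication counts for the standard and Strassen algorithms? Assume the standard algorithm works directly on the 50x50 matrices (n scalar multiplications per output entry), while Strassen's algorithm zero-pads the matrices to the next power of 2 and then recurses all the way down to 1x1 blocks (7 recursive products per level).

Matrix multiplication for 50x50 matrices:

Strassen's algorithm requires power-of-2 dimensions. Pad 50x50 to 64x64 (next power of 2).

Standard algorithm: 50^3 = 125000 multiplications
Strassen's algorithm: 7^(log2(64)) = 7^6 = 117649 multiplications
Savings: 125000 - 117649 = 7351 multiplications

Standard: 125000 multiplications (50^3). Strassen: 117649 multiplications (7^6, after padding to 64x64). Strassen reduces 8 recursive multiplications to 7 at each level.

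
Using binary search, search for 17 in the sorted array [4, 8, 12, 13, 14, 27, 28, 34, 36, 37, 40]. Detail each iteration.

Binary search for 17 in [4, 8, 12, 13, 14, 27, 28, 34, 36, 37, 40]:

lo=0, hi=10, mid=5, arr[mid]=27 -> 27 > 17, search left half
lo=0, hi=4, mid=2, arr[mid]=12 -> 12 < 17, search right half
lo=3, hi=4, mid=3, arr[mid]=13 -> 13 < 17, search right half
lo=4, hi=4, mid=4, arr[mid]=14 -> 14 < 17, search right half
lo=5 > hi=4, target 17 not found

Binary search determines that 17 is not in the array after 4 comparisons. The search space was exhausted without finding the target.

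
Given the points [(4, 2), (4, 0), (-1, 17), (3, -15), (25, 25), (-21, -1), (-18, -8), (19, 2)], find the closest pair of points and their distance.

Computing all pairwise distances among 8 points:

d((4, 2), (4, 0)) = 2.0 <-- minimum
d((4, 2), (-1, 17)) = 15.8114
d((4, 2), (3, -15)) = 17.0294
d((4, 2), (25, 25)) = 31.1448
d((4, 2), (-21, -1)) = 25.1794
d((4, 2), (-18, -8)) = 24.1661
d((4, 2), (19, 2)) = 15.0
d((4, 0), (-1, 17)) = 17.72
d((4, 0), (3, -15)) = 15.0333
d((4, 0), (25, 25)) = 32.6497
d((4, 0), (-21, -1)) = 25.02
d((4, 0), (-18, -8)) = 23.4094
d((4, 0), (19, 2)) = 15.1327
d((-1, 17), (3, -15)) = 32.249
d((-1, 17), (25, 25)) = 27.2029
d((-1, 17), (-21, -1)) = 26.9072
d((-1, 17), (-18, -8)) = 30.2324
d((-1, 17), (19, 2)) = 25.0
d((3, -15), (25, 25)) = 45.6508
d((3, -15), (-21, -1)) = 27.7849
d((3, -15), (-18, -8)) = 22.1359
d((3, -15), (19, 2)) = 23.3452
d((25, 25), (-21, -1)) = 52.8394
d((25, 25), (-18, -8)) = 54.2033
d((25, 25), (19, 2)) = 23.7697
d((-21, -1), (-18, -8)) = 7.6158
d((-21, -1), (19, 2)) = 40.1123
d((-18, -8), (19, 2)) = 38.3275

Closest pair: (4, 2) and (4, 0) with distance 2.0

The closest pair is (4, 2) and (4, 0) with Euclidean distance 2.0. For 8 points, brute-force pairwise comparison is shown above. For large n, the divide-and-conquer algorithm (sort by x, recurse on halves, check the dividing strip) achieves O(n log n).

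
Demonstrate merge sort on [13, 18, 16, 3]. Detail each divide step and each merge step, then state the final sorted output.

Merge sort trace:

Split: [13, 18, 16, 3] -> [13, 18] and [16, 3]
  Split: [13, 18] -> [13] and [18]
  Merge: [13] + [18] -> [13, 18]
  Split: [16, 3] -> [16] and [3]
  Merge: [16] + [3] -> [3, 16]
Merge: [13, 18] + [3, 16] -> [3, 13, 16, 18]

Final sorted array: [3, 13, 16, 18]

The merge sort proceeds by recursively splitting the array and merging sorted halves.
After all merges, the sorted array is [3, 13, 16, 18].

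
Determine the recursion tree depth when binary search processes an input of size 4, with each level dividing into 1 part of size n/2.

For divide and conquer with division factor 2:

Problem sizes at each level:
Level 0: 4
Level 1: 2
Level 2: 1

The root is level 0 and the size-1 base case is level 2 (the tree spans levels 0 through 2, i.e. 3 levels counting the root), so the depth is the number of divisions: log_2(4) = 2

The recursion tree depth is log_2(4) = 2. At each level, the problem size is divided by 2, so it takes 2 divisions to reduce to a base case of size 1. The algorithm makes 1 recursive call at each level.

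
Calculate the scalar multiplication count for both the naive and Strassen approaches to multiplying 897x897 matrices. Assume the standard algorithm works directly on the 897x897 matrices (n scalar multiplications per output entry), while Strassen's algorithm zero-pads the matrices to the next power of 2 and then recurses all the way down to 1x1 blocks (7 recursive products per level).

Matrix multiplication for 897x897 matrices:

Strassen's algorithm requires power-of-2 dimensions. Pad 897x897 to 1024x1024 (next power of 2).

Standard algorithm: 897^3 = 721734273 multiplications
Strassen's algorithm: 7^(log2(1024)) = 7^10 = 282475249 multiplications
Savings: 721734273 - 282475249 = 439259024 multiplications

Standard: 721734273 multiplications (897^3). Strassen: 282475249 multiplications (7^10, after padding to 1024x1024). Strassen reduces 8 recursive multiplications to 7 at each level.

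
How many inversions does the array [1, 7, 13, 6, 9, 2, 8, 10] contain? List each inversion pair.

Finding inversions in [1, 7, 13, 6, 9, 2, 8, 10]:

(1, 3): arr[1]=7 > arr[3]=6
(1, 5): arr[1]=7 > arr[5]=2
(2, 3): arr[2]=13 > arr[3]=6
(2, 4): arr[2]=13 > arr[4]=9
(2, 5): arr[2]=13 > arr[5]=2
(2, 6): arr[2]=13 > arr[6]=8
(2, 7): arr[2]=13 > arr[7]=10
(3, 5): arr[3]=6 > arr[5]=2
(4, 5): arr[4]=9 > arr[5]=2
(4, 6): arr[4]=9 > arr[6]=8

Total inversions: 10

The array has 10 inversion(s): (1,3), (1,5), (2,3), (2,4), (2,5), (2,6), (2,7), (3,5), (4,5), (4,6). Each pair (i,j) satisfies i < j and arr[i] > arr[j].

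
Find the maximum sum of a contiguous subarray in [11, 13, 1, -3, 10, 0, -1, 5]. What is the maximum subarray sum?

Using Kadane's algorithm on [11, 13, 1, -3, 10, 0, -1, 5]:

Scanning through the array:
Position 1 (value 13): max_ending_here = 24, max_so_far = 24
Position 2 (value 1): max_ending_here = 25, max_so_far = 25
Position 3 (value -3): max_ending_here = 22, max_so_far = 25
Position 4 (value 10): max_ending_here = 32, max_so_far = 32
Position 5 (value 0): max_ending_here = 32, max_so_far = 32
Position 6 (value -1): max_ending_here = 31, max_so_far = 32
Position 7 (value 5): max_ending_here = 36, max_so_far = 36

Maximum subarray: [11, 13, 1, -3, 10, 0, -1, 5]
Maximum sum: 36

The maximum subarray is [11, 13, 1, -3, 10, 0, -1, 5] with sum 36. This subarray runs from index 0 to index 7.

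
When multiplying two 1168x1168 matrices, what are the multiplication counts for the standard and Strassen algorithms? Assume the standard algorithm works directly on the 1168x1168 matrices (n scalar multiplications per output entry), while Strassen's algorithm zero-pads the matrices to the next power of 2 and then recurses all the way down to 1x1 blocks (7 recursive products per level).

Matrix multiplication for 1168x1168 matrices:

Strassen's algorithm requires power-of-2 dimensions. Pad 1168x1168 to 2048x2048 (next power of 2).

Standard algorithm: 1168^3 = 1593413632 multiplications
Strassen's algorithm: 7^(log2(2048)) = 7^11 = 1977326743 multiplications
Difference: 1593413632 - 1977326743 = -383913111 (Strassen uses MORE here due to padding overhead — for small or just-over-power-of-2 n, padding can outweigh the per-level savings)

Standard: 1593413632 multiplications (1168^3). Strassen: 1977326743 multiplications (7^11, after padding to 2048x2048). Strassen reduces 8 recursive multiplications to 7 at each level.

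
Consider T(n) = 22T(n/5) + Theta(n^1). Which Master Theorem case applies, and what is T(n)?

Master Theorem for T(n) = 22T(n/5) + O(n^1):

a = 22, b = 5, c = 1
log_b(a) = log_5(22) = 1.9206

Case 1: c = 1 < log_5(22) = 1.9206
T(n) = O(n^(log_5 22))

For T(n) = 22T(n/5) + O(n^1): log_5(22) = 1.9206. This is Case 1 of the Master Theorem (c < log_b(a), work dominated by leaves), giving O(n^(log_5 22)).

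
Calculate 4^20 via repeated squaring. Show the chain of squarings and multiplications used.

Computing 4^20 by squaring (build up from 4^1; each line after the first costs one multiplication):

4^1 = 4
4^2 = (4^1)^2 = 4^2 = 16
4^4 = (4^2)^2 = 16^2 = 256
4^5 = 4 * 4^4 = 4 * 256 = 1024
4^10 = (4^5)^2 = 1024^2 = 1048576
4^20 = (4^10)^2 = 1048576^2 = 1099511627776

Result: 1099511627776
Multiplications needed: 5 (5 lines after 4^1)

4^20 = 1099511627776. Using exponentiation by squaring, this requires 5 multiplications. The key idea: if the exponent is even, square the half-power; if odd, multiply by the base once.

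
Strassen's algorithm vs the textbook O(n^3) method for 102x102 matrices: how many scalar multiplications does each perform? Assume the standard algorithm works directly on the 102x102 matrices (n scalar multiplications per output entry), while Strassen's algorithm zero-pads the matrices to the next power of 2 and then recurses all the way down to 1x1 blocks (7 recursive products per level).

Matrix multiplication for 102x102 matrices:

Strassen's algorithm requires power-of-2 dimensions. Pad 102x102 to 128x128 (next power of 2).

Standard algorithm: 102^3 = 1061208 multiplications
Strassen's algorithm: 7^(log2(128)) = 7^7 = 823543 multiplications
Savings: 1061208 - 823543 = 237665 multiplications

Standard: 1061208 multiplications (102^3). Strassen: 823543 multiplications (7^7, after padding to 128x128). Strassen reduces 8 recursive multiplications to 7 at each level.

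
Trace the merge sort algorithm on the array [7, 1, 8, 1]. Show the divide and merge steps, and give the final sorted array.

Merge sort trace:

Split: [7, 1, 8, 1] -> [7, 1] and [8, 1]
  Split: [7, 1] -> [7] and [1]
  Merge: [7] + [1] -> [1, 7]
  Split: [8, 1] -> [8] and [1]
  Merge: [8] + [1] -> [1, 8]
Merge: [1, 7] + [1, 8] -> [1, 1, 7, 8]

Final sorted array: [1, 1, 7, 8]

The merge sort proceeds by recursively splitting the array and merging sorted halves.
After all merges, the sorted array is [1, 1, 7, 8].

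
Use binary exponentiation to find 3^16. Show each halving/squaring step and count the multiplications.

Computing 3^16 by squaring (build up from 3^1; each line after the first costs one multiplication):

3^1 = 3
3^2 = (3^1)^2 = 3^2 = 9
3^4 = (3^2)^2 = 9^2 = 81
3^8 = (3^4)^2 = 81^2 = 6561
3^16 = (3^8)^2 = 6561^2 = 43046721

Result: 43046721
Multiplications needed: 4 (4 lines after 3^1)

3^16 = 43046721. Using exponentiation by squaring, this requires 4 multiplications. The key idea: if the exponent is even, square the half-power; if odd, multiply by the base once.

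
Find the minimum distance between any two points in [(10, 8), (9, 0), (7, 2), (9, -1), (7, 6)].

Computing all pairwise distances among 5 points:

d((10, 8), (9, 0)) = 8.0623
d((10, 8), (7, 2)) = 6.7082
d((10, 8), (9, -1)) = 9.0554
d((10, 8), (7, 6)) = 3.6056
d((9, 0), (7, 2)) = 2.8284
d((9, 0), (9, -1)) = 1.0 <-- minimum
d((9, 0), (7, 6)) = 6.3246
d((7, 2), (9, -1)) = 3.6056
d((7, 2), (7, 6)) = 4.0
d((9, -1), (7, 6)) = 7.2801

Closest pair: (9, 0) and (9, -1) with distance 1.0

The closest pair is (9, 0) and (9, -1) with Euclidean distance 1.0. For 5 points, brute-force pairwise comparison is shown above. For large n, the divide-and-conquer algorithm (sort by x, recurse on halves, check the dividing strip) achieves O(n log n).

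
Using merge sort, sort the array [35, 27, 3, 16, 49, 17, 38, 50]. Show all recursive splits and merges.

Merge sort trace:

Split: [35, 27, 3, 16, 49, 17, 38, 50] -> [35, 27, 3, 16] and [49, 17, 38, 50]
  Split: [35, 27, 3, 16] -> [35, 27] and [3, 16]
    Split: [35, 27] -> [35] and [27]
    Merge: [35] + [27] -> [27, 35]
    Split: [3, 16] -> [3] and [16]
    Merge: [3] + [16] -> [3, 16]
  Merge: [27, 35] + [3, 16] -> [3, 16, 27, 35]
  Split: [49, 17, 38, 50] -> [49, 17] and [38, 50]
    Split: [49, 17] -> [49] and [17]
    Merge: [49] + [17] -> [17, 49]
    Split: [38, 50] -> [38] and [50]
    Merge: [38] + [50] -> [38, 50]
  Merge: [17, 49] + [38, 50] -> [17, 38, 49, 50]
Merge: [3, 16, 27, 35] + [17, 38, 49, 50] -> [3, 16, 17, 27, 35, 38, 49, 50]

Final sorted array: [3, 16, 17, 27, 35, 38, 49, 50]

The merge sort proceeds by recursively splitting the array and merging sorted halves.
After all merges, the sorted array is [3, 16, 17, 27, 35, 38, 49, 50].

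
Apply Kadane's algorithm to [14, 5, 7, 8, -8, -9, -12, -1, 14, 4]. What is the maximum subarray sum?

Using Kadane's algorithm on [14, 5, 7, 8, -8, -9, -12, -1, 14, 4]:

Scanning through the array:
Position 1 (value 5): max_ending_here = 19, max_so_far = 19
Position 2 (value 7): max_ending_here = 26, max_so_far = 26
Position 3 (value 8): max_ending_here = 34, max_so_far = 34
Position 4 (value -8): max_ending_here = 26, max_so_far = 34
Position 5 (value -9): max_ending_here = 17, max_so_far = 34
Position 6 (value -12): max_ending_here = 5, max_so_far = 34
Position 7 (value -1): max_ending_here = 4, max_so_far = 34
Position 8 (value 14): max_ending_here = 18, max_so_far = 34
Position 9 (value 4): max_ending_here = 22, max_so_far = 34

Maximum subarray: [14, 5, 7, 8]
Maximum sum: 34

The maximum subarray is [14, 5, 7, 8] with sum 34. This subarray runs from index 0 to index 3.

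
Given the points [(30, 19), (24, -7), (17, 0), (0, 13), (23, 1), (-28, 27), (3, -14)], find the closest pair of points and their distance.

Computing all pairwise distances among 7 points:

d((30, 19), (24, -7)) = 26.6833
d((30, 19), (17, 0)) = 23.0217
d((30, 19), (0, 13)) = 30.5941
d((30, 19), (23, 1)) = 19.3132
d((30, 19), (-28, 27)) = 58.5491
d((30, 19), (3, -14)) = 42.638
d((24, -7), (17, 0)) = 9.8995
d((24, -7), (0, 13)) = 31.241
d((24, -7), (23, 1)) = 8.0623
d((24, -7), (-28, 27)) = 62.1289
d((24, -7), (3, -14)) = 22.1359
d((17, 0), (0, 13)) = 21.4009
d((17, 0), (23, 1)) = 6.0828 <-- minimum
d((17, 0), (-28, 27)) = 52.4786
d((17, 0), (3, -14)) = 19.799
d((0, 13), (23, 1)) = 25.9422
d((0, 13), (-28, 27)) = 31.305
d((0, 13), (3, -14)) = 27.1662
d((23, 1), (-28, 27)) = 57.2451
d((23, 1), (3, -14)) = 25.0
d((-28, 27), (3, -14)) = 51.4004

Closest pair: (17, 0) and (23, 1) with distance 6.0828

The closest pair is (17, 0) and (23, 1) with Euclidean distance 6.0828. For 7 points, brute-force pairwise comparison is shown above. For large n, the divide-and-conquer algorithm (sort by x, recurse on halves, check the dividing strip) achieves O(n log n).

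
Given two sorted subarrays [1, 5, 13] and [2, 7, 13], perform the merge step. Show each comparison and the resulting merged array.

Merging process:

Compare 1 vs 2: take 1 from left. Merged: [1]
Compare 5 vs 2: take 2 from right. Merged: [1, 2]
Compare 5 vs 7: take 5 from left. Merged: [1, 2, 5]
Compare 13 vs 7: take 7 from right. Merged: [1, 2, 5, 7]
Compare 13 vs 13: take 13 from left. Merged: [1, 2, 5, 7, 13]
Append remaining from right: [13]. Merged: [1, 2, 5, 7, 13, 13]

Final merged array: [1, 2, 5, 7, 13, 13]
Total comparisons: 5

The merged array is [1, 2, 5, 7, 13, 13], requiring 5 comparisons. The merge step runs in O(n) time where n is the total number of elements.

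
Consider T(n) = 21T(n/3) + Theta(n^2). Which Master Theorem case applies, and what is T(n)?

Master Theorem for T(n) = 21T(n/3) + O(n^2):

a = 21, b = 3, c = 2
log_b(a) = log_3(21) = 2.7712

Case 1: c = 2 < log_3(21) = 2.7712
T(n) = O(n^(log_3 21))

For T(n) = 21T(n/3) + O(n^2): log_3(21) = 2.7712. This is Case 1 of the Master Theorem (c < log_b(a), work dominated by leaves), giving O(n^(log_3 21)).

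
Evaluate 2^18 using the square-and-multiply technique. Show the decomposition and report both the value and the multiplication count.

Computing 2^18 by squaring (build up from 2^1; each line after the first costs one multiplication):

2^1 = 2
2^2 = (2^1)^2 = 2^2 = 4
2^4 = (2^2)^2 = 4^2 = 16
2^8 = (2^4)^2 = 16^2 = 256
2^9 = 2 * 2^8 = 2 * 256 = 512
2^18 = (2^9)^2 = 512^2 = 262144

Result: 262144
Multiplications needed: 5 (5 lines after 2^1)

2^18 = 262144. Using exponentiation by squaring, this requires 5 multiplications. The key idea: if the exponent is even, square the half-power; if odd, multiply by the base once.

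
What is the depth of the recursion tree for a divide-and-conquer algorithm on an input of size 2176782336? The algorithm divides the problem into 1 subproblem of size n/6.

For divide and conquer with division factor 6:

Problem sizes at each level:
Level 0: 2176782336
Level 1: 362797056
Level 2: 60466176
Level 3: 10077696
Level 4: 1679616
Level 5: 279936
Level 6: 46656
Level 7: 7776
Level 8: 1296
Level 9: 216
Level 10: 36
Level 11: 6
Level 12: 1

The root is level 0 and the size-1 base case is level 12 (the tree spans levels 0 through 12, i.e. 13 levels counting the root), so the depth is the number of divisions: log_6(2176782336) = 12

The recursion tree depth is log_6(2176782336) = 12. At each level, the problem size is divided by 6, so it takes 12 divisions to reduce to a base case of size 1. The algorithm makes 1 recursive call at each level.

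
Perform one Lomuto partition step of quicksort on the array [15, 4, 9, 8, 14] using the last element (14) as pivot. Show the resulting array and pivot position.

Lomuto partition with pivot = 14:

Initial array: [15, 4, 9, 8, 14]

arr[0]=15 > 14: no swap
arr[1]=4 <= 14: swap with position 0, array becomes [4, 15, 9, 8, 14]
arr[2]=9 <= 14: swap with position 1, array becomes [4, 9, 15, 8, 14]
arr[3]=8 <= 14: swap with position 2, array becomes [4, 9, 8, 15, 14]

Place pivot at position 3: [4, 9, 8, 14, 15]
Pivot position: 3

After partitioning with pivot 14, the array becomes [4, 9, 8, 14, 15]. The pivot is placed at index 3. All elements to the left of the pivot are <= 14, and all elements to the right are > 14.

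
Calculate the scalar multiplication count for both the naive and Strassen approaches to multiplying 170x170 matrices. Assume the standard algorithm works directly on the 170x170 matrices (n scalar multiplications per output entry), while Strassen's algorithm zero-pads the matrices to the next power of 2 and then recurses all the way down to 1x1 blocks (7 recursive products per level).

Matrix multiplication for 170x170 matrices:

Strassen's algorithm requires power-of-2 dimensions. Pad 170x170 to 256x256 (next power of 2).

Standard algorithm: 170^3 = 4913000 multiplications
Strassen's algorithm: 7^(log2(256)) = 7^8 = 5764801 multiplications
Difference: 4913000 - 5764801 = -851801 (Strassen uses MORE here due to padding overhead — for small or just-over-power-of-2 n, padding can outweigh the per-level savings)

Standard: 4913000 multiplications (170^3). Strassen: 5764801 multiplications (7^8, after padding to 256x256). Strassen reduces 8 recursive multiplications to 7 at each level.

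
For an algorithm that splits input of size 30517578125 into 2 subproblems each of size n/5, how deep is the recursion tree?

For divide and conquer with division factor 5:

Problem sizes at each level:
Level 0: 30517578125
Level 1: 6103515625
Level 2: 1220703125
Level 3: 244140625
Level 4: 48828125
Level 5: 9765625
Level 6: 1953125
Level 7: 390625
Level 8: 78125
Level 9: 15625
Level 10: 3125
Level 11: 625
Level 12: 125
Level 13: 25
Level 14: 5
Level 15: 1

The root is level 0 and the size-1 base case is level 15 (the tree spans levels 0 through 15, i.e. 16 levels counting the root), so the depth is the number of divisions: log_5(30517578125) = 15

The recursion tree depth is log_5(30517578125) = 15. At each level, the problem size is divided by 5, so it takes 15 divisions to reduce to a base case of size 1. The algorithm makes 2 recursive calls at each level.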